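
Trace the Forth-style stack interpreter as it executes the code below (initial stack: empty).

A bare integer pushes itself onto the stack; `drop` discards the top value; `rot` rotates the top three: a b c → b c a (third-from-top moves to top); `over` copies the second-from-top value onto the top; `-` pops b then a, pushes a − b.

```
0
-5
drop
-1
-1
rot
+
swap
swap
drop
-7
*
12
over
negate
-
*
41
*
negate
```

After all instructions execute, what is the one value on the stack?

-5453

0      -> [0]
-5     -> [0, -5]
drop   -> [0]
-1     -> [0, -1]
-1     -> [0, -1, -1]
rot    -> [-1, -1, 0]
+      -> [-1, -1]
swap   -> [-1, -1]
swap   -> [-1, -1]
drop   -> [-1]
-7     -> [-1, -7]
*      -> [7]
12     -> [7, 12]
over   -> [7, 12, 7]
negate -> [7, 12, -7]
-      -> [7, 19]
*      -> [133]
41     -> [133, 41]
*      -> [5453]
negate -> [-5453]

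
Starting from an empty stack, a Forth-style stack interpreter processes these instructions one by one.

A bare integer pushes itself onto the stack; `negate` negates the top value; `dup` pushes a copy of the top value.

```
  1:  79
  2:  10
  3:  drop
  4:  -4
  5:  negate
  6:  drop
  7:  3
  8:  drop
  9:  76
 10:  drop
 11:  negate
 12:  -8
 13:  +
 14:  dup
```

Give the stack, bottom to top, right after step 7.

79     → [79]
10     → [79, 10]
drop   → [79]
-4     → [79, -4]
negate → [79, 4]
drop   → [79]
3      → [79, 3]

[79, 3]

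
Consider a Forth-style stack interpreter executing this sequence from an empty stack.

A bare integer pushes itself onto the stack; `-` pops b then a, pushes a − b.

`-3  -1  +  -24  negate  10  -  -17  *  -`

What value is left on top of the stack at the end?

-3      -3
-1      -3 -1
+       -4
-24     -4 -24
negate  -4 24
10      -4 24 10
-       -4 14
-17     -4 14 -17
*       -4 -238
-       234

234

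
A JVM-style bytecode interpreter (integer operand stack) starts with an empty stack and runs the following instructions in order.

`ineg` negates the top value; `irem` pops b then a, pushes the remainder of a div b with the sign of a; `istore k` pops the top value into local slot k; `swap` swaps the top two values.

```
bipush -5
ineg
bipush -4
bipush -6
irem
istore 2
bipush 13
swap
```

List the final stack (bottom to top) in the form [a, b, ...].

[13, 5]

bipush -5  -5
ineg       5
bipush -4  5 -4
bipush -6  5 -4 -6
irem       5 -4
istore 2   5
bipush 13  5 13
swap       13 5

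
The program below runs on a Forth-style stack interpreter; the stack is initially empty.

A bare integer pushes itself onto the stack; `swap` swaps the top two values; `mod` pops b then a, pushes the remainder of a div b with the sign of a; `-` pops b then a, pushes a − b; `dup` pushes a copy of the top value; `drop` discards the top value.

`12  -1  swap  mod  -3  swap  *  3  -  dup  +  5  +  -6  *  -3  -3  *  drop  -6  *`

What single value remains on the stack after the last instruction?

180

12   : 12
-1   : 12 -1
swap : -1 12
mod  : -1
-3   : -1 -3
swap : -3 -1
*    : 3
3    : 3 3
-    : 0
dup  : 0 0
+    : 0
5    : 0 5
+    : 5
-6   : 5 -6
*    : -30
-3   : -30 -3
-3   : -30 -3 -3
*    : -30 9
drop : -30
-6   : -30 -6
*    : 180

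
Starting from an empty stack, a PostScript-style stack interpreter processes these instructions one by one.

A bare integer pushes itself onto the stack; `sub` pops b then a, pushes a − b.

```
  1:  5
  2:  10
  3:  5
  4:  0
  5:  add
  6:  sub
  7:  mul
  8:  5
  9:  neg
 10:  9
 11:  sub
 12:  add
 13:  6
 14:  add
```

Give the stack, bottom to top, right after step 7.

5    5
10   5 10
5    5 10 5
0    5 10 5 0
add  5 10 5
sub  5 5
mul  25

[25]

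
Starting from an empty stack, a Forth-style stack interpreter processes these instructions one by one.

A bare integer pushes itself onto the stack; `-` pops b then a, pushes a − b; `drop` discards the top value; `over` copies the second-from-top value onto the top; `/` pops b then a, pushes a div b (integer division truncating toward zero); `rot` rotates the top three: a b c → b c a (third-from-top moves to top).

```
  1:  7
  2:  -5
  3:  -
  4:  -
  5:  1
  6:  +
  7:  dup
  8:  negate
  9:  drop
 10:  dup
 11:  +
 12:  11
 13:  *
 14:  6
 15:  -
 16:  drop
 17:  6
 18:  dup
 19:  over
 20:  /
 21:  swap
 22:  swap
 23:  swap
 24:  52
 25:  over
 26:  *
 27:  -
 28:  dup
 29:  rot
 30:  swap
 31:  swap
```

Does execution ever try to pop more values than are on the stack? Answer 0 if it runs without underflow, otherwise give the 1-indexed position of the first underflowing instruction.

7   7
-5  7 -5
-   12
-  — needs 2 operands, stack has 1 → underflow

4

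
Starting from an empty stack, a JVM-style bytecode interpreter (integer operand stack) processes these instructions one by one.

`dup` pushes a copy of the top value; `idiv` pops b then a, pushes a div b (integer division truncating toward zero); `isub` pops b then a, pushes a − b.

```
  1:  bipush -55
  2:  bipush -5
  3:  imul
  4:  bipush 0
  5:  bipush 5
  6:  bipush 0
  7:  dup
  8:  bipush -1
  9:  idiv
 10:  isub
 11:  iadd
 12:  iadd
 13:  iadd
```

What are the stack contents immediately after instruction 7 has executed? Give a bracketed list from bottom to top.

bipush -55 → [-55]
bipush -5  → [-55, -5]
imul       → [275]
bipush 0   → [275, 0]
bipush 5   → [275, 0, 5]
bipush 0   → [275, 0, 5, 0]
dup        → [275, 0, 5, 0, 0]

[275, 0, 5, 0, 0]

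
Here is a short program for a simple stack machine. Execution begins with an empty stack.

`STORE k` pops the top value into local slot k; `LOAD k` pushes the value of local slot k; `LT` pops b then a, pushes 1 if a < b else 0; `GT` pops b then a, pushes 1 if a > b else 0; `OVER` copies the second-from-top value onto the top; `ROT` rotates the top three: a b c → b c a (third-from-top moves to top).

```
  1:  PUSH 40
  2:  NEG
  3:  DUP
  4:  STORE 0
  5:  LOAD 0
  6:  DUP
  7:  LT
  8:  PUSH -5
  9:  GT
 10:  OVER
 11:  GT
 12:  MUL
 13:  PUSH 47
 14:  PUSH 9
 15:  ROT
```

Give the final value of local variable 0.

-40

PUSH 40  40
NEG      -40
DUP      -40 -40
STORE 0  -40
LOAD 0   -40 -40
DUP      -40 -40 -40
LT       -40 0
PUSH -5  -40 0 -5
GT       -40 1
OVER     -40 1 -40
GT       -40 1
MUL      -40
PUSH 47  -40 47
PUSH 9   -40 47 9
ROT      47 9 -40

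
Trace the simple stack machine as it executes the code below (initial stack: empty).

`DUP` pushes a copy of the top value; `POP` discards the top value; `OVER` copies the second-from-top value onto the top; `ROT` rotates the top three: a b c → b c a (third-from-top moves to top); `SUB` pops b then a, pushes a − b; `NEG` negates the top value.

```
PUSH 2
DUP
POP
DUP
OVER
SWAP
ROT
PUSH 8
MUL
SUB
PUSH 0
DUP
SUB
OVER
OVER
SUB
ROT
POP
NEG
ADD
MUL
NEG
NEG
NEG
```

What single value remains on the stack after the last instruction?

PUSH 2 : [2]
DUP    : [2, 2]
POP    : [2]
DUP    : [2, 2]
OVER   : [2, 2, 2]
SWAP   : [2, 2, 2]
ROT    : [2, 2, 2]
PUSH 8 : [2, 2, 2, 8]
MUL    : [2, 2, 16]
SUB    : [2, -14]
PUSH 0 : [2, -14, 0]
DUP    : [2, -14, 0, 0]
SUB    : [2, -14, 0]
OVER   : [2, -14, 0, -14]
OVER   : [2, -14, 0, -14, 0]
SUB    : [2, -14, 0, -14]
ROT    : [2, 0, -14, -14]
POP    : [2, 0, -14]
NEG    : [2, 0, 14]
ADD    : [2, 14]
MUL    : [28]
NEG    : [-28]
NEG    : [28]
NEG    : [-28]

-28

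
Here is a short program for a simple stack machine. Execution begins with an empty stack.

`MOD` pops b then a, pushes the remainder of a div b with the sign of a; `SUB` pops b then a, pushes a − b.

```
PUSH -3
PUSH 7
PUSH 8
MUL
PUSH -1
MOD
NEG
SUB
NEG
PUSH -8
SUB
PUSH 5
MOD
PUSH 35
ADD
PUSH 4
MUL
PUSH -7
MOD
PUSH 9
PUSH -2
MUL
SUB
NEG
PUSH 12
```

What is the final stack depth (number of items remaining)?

PUSH -3 : [-3]
PUSH 7  : [-3, 7]
PUSH 8  : [-3, 7, 8]
MUL     : [-3, 56]
PUSH -1 : [-3, 56, -1]
MOD     : [-3, 0]
NEG     : [-3, 0]
SUB     : [-3]
NEG     : [3]
PUSH -8 : [3, -8]
SUB     : [11]
PUSH 5  : [11, 5]
MOD     : [1]
PUSH 35 : [1, 35]
ADD     : [36]
PUSH 4  : [36, 4]
MUL     : [144]
PUSH -7 : [144, -7]
MOD     : [4]
PUSH 9  : [4, 9]
PUSH -2 : [4, 9, -2]
MUL     : [4, -18]
SUB     : [22]
NEG     : [-22]
PUSH 12 : [-22, 12]

2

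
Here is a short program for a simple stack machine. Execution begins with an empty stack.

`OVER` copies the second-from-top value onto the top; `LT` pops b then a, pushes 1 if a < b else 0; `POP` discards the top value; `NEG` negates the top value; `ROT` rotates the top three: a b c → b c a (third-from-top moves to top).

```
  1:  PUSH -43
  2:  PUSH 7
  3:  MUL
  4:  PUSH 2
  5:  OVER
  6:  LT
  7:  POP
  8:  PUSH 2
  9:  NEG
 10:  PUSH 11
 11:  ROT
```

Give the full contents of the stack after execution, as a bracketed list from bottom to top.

PUSH -43 -> [-43]
PUSH 7   -> [-43, 7]
MUL      -> [-301]
PUSH 2   -> [-301, 2]
OVER     -> [-301, 2, -301]
LT       -> [-301, 0]
POP      -> [-301]
PUSH 2   -> [-301, 2]
NEG      -> [-301, -2]
PUSH 11  -> [-301, -2, 11]
ROT      -> [-2, 11, -301]

[-2, 11, -301]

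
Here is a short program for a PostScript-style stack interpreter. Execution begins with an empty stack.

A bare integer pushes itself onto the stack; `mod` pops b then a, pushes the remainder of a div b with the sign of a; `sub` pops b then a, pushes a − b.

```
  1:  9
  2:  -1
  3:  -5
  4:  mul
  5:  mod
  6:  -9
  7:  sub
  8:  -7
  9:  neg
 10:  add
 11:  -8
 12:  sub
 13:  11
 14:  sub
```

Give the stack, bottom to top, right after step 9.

[13, 7]

9   : [9]
-1  : [9, -1]
-5  : [9, -1, -5]
mul : [9, 5]
mod : [4]
-9  : [4, -9]
sub : [13]
-7  : [13, -7]
neg : [13, 7]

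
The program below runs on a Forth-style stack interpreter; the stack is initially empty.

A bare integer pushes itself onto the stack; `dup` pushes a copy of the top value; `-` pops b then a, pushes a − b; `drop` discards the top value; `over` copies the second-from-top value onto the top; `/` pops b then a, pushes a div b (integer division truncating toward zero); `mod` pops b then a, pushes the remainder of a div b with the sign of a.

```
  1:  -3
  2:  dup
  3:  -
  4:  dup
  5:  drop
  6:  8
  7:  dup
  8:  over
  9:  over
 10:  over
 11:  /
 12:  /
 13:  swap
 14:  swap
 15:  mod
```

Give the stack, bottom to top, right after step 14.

-3   → -3
dup  → -3 -3
-    → 0
dup  → 0 0
drop → 0
8    → 0 8
dup  → 0 8 8
over → 0 8 8 8
over → 0 8 8 8 8
over → 0 8 8 8 8 8
/    → 0 8 8 8 1
/    → 0 8 8 8
swap → 0 8 8 8
swap → 0 8 8 8

[0, 8, 8, 8]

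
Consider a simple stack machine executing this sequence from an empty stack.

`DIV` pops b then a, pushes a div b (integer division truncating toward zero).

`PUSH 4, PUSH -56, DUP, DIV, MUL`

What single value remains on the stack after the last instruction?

PUSH 4   : [4]
PUSH -56 : [4, -56]
DUP      : [4, -56, -56]
DIV      : [4, 1]
MUL      : [4]

4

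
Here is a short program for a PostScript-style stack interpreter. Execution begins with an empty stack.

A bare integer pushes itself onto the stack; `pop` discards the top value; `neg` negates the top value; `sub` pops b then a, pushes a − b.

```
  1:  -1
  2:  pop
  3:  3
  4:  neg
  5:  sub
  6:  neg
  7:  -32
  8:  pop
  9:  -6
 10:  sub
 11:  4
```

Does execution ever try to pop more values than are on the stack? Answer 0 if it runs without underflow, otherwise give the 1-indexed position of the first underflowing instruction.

-1  -> -1
pop -> (empty)
3   -> 3
neg -> -3
sub  — needs 2 operands, stack has 1 → underflow

5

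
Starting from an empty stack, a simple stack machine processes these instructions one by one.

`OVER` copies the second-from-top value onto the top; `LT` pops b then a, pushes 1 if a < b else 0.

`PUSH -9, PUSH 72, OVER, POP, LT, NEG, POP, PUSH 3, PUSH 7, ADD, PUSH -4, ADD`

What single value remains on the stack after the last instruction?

PUSH -9 -> [-9]
PUSH 72 -> [-9, 72]
OVER    -> [-9, 72, -9]
POP     -> [-9, 72]
LT      -> [1]
NEG     -> [-1]
POP     -> []
PUSH 3  -> [3]
PUSH 7  -> [3, 7]
ADD     -> [10]
PUSH -4 -> [10, -4]
ADD     -> [6]

6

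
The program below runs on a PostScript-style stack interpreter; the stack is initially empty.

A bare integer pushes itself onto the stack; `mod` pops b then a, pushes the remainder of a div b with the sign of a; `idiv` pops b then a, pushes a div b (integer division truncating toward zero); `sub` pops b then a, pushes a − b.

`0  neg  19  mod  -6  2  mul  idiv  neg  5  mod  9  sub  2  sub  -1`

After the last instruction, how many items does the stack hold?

0    -> 0
neg  -> 0
19   -> 0 19
mod  -> 0
-6   -> 0 -6
2    -> 0 -6 2
mul  -> 0 -12
idiv -> 0
neg  -> 0
5    -> 0 5
mod  -> 0
9    -> 0 9
sub  -> -9
2    -> -9 2
sub  -> -11
-1   -> -11 -1

2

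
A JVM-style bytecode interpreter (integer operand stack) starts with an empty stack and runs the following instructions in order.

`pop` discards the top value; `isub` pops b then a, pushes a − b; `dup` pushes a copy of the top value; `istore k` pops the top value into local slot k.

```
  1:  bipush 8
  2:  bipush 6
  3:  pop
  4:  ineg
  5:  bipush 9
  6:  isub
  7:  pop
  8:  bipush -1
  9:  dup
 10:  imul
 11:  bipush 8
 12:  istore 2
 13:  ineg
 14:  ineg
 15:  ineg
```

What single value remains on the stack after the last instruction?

-1

bipush 8  -> 8
bipush 6  -> 8 6
pop       -> 8
ineg      -> -8
bipush 9  -> -8 9
isub      -> -17
pop       -> (empty)
bipush -1 -> -1
dup       -> -1 -1
imul      -> 1
bipush 8  -> 1 8
istore 2  -> 1
ineg      -> -1
ineg      -> 1
ineg      -> -1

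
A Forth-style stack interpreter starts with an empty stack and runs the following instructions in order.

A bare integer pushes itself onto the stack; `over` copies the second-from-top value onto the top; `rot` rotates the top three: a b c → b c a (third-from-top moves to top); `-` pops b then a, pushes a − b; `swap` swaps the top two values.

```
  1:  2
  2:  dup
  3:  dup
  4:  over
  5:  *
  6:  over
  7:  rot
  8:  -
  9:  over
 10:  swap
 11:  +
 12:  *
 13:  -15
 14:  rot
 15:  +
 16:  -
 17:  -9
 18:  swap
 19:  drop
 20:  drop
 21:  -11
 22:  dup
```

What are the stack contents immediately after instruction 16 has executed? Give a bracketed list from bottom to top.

2    -> [2]
dup  -> [2, 2]
dup  -> [2, 2, 2]
over -> [2, 2, 2, 2]
*    -> [2, 2, 4]
over -> [2, 2, 4, 2]
rot  -> [2, 4, 2, 2]
-    -> [2, 4, 0]
over -> [2, 4, 0, 4]
swap -> [2, 4, 4, 0]
+    -> [2, 4, 4]
*    -> [2, 16]
-15  -> [2, 16, -15]
rot  -> [16, -15, 2]
+    -> [16, -13]
-    -> [29]

[29]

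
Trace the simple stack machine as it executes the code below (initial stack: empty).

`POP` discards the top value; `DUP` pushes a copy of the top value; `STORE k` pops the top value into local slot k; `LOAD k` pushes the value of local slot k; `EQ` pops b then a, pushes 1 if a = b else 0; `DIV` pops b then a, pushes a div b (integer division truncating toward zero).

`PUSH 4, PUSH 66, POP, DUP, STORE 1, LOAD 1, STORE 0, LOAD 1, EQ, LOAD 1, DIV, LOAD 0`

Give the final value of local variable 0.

4

PUSH 4  : 4
PUSH 66 : 4 66
POP     : 4
DUP     : 4 4
STORE 1 : 4
LOAD 1  : 4 4
STORE 0 : 4
LOAD 1  : 4 4
EQ      : 1
LOAD 1  : 1 4
DIV     : 0
LOAD 0  : 0 4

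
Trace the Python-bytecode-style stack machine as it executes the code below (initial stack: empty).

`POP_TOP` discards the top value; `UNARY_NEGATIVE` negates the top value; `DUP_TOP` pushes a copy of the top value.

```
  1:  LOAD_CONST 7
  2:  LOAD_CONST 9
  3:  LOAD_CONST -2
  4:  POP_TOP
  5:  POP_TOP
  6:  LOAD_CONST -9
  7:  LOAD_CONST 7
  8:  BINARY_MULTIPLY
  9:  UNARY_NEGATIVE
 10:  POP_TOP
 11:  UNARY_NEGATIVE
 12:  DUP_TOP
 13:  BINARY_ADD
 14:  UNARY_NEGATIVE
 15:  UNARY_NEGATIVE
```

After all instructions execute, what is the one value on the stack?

-14

LOAD_CONST 7     [7]
LOAD_CONST 9     [7, 9]
LOAD_CONST -2    [7, 9, -2]
POP_TOP          [7, 9]
POP_TOP          [7]
LOAD_CONST -9    [7, -9]
LOAD_CONST 7     [7, -9, 7]
BINARY_MULTIPLY  [7, -63]
UNARY_NEGATIVE   [7, 63]
POP_TOP          [7]
UNARY_NEGATIVE   [-7]
DUP_TOP          [-7, -7]
BINARY_ADD       [-14]
UNARY_NEGATIVE   [14]
UNARY_NEGATIVE   [-14]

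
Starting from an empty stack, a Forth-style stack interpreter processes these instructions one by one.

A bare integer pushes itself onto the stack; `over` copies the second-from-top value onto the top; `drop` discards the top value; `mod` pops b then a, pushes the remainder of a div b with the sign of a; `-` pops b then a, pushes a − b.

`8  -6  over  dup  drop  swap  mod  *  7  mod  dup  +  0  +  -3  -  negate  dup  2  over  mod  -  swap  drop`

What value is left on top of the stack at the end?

-9

8      → [8]
-6     → [8, -6]
over   → [8, -6, 8]
dup    → [8, -6, 8, 8]
drop   → [8, -6, 8]
swap   → [8, 8, -6]
mod    → [8, 2]
*      → [16]
7      → [16, 7]
mod    → [2]
dup    → [2, 2]
+      → [4]
0      → [4, 0]
+      → [4]
-3     → [4, -3]
-      → [7]
negate → [-7]
dup    → [-7, -7]
2      → [-7, -7, 2]
over   → [-7, -7, 2, -7]
mod    → [-7, -7, 2]
-      → [-7, -9]
swap   → [-9, -7]
drop   → [-9]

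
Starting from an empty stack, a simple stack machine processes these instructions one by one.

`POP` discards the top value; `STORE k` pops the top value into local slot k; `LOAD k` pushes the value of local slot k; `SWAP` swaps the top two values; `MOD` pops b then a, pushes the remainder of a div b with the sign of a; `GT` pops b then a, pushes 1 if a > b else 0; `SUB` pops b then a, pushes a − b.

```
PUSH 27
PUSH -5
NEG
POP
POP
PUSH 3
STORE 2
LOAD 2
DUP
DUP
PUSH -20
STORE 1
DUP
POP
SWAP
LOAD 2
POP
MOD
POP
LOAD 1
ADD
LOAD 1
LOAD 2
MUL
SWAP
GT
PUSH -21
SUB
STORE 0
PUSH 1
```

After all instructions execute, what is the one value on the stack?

PUSH 27  → [27]
PUSH -5  → [27, -5]
NEG      → [27, 5]
POP      → [27]
POP      → []
PUSH 3   → [3]
STORE 2  → []
LOAD 2   → [3]
DUP      → [3, 3]
DUP      → [3, 3, 3]
PUSH -20 → [3, 3, 3, -20]
STORE 1  → [3, 3, 3]
DUP      → [3, 3, 3, 3]
POP      → [3, 3, 3]
SWAP     → [3, 3, 3]
LOAD 2   → [3, 3, 3, 3]
POP      → [3, 3, 3]
MOD      → [3, 0]
POP      → [3]
LOAD 1   → [3, -20]
ADD      → [-17]
LOAD 1   → [-17, -20]
LOAD 2   → [-17, -20, 3]
MUL      → [-17, -60]
SWAP     → [-60, -17]
GT       → [0]
PUSH -21 → [0, -21]
SUB      → [21]
STORE 0  → []
PUSH 1   → [1]

1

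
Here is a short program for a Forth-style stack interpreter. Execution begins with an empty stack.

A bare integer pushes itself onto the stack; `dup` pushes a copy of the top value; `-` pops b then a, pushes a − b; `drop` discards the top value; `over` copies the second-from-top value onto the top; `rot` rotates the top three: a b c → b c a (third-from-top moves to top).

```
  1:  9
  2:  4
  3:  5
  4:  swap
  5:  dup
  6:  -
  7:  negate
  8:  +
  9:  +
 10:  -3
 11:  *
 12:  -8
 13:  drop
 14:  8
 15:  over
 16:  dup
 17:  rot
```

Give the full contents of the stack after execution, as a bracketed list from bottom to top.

[-42, -42, -42, 8]

9      → 9
4      → 9 4
5      → 9 4 5
swap   → 9 5 4
dup    → 9 5 4 4
-      → 9 5 0
negate → 9 5 0
+      → 9 5
+      → 14
-3     → 14 -3
*      → -42
-8     → -42 -8
drop   → -42
8      → -42 8
over   → -42 8 -42
dup    → -42 8 -42 -42
rot    → -42 -42 -42 8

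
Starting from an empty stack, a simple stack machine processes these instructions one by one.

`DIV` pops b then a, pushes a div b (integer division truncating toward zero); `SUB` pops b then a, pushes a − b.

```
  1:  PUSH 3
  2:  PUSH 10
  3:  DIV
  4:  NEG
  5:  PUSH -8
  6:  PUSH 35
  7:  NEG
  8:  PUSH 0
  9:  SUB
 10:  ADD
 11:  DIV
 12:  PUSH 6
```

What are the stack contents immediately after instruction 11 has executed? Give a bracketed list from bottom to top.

PUSH 3  : 3
PUSH 10 : 3 10
DIV     : 0
NEG     : 0
PUSH -8 : 0 -8
PUSH 35 : 0 -8 35
NEG     : 0 -8 -35
PUSH 0  : 0 -8 -35 0
SUB     : 0 -8 -35
ADD     : 0 -43
DIV     : 0

[0]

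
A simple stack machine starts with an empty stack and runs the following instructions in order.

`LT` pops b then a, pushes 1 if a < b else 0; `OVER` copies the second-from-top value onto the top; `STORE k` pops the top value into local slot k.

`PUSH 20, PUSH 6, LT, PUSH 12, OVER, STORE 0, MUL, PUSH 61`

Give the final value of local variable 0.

PUSH 20 → 20
PUSH 6  → 20 6
LT      → 0
PUSH 12 → 0 12
OVER    → 0 12 0
STORE 0 → 0 12
MUL     → 0
PUSH 61 → 0 61

0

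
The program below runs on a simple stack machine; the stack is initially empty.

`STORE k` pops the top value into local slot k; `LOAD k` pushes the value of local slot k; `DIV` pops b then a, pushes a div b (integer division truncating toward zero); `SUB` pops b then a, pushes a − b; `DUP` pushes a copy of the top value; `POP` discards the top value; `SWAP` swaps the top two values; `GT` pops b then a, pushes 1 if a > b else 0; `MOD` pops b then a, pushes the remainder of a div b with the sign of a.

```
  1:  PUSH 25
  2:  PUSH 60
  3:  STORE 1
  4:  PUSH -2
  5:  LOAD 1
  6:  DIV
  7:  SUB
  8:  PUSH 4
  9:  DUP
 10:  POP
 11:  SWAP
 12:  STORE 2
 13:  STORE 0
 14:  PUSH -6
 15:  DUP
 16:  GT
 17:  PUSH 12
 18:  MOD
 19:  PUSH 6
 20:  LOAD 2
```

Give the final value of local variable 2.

25

PUSH 25 : 25
PUSH 60 : 25 60
STORE 1 : 25
PUSH -2 : 25 -2
LOAD 1  : 25 -2 60
DIV     : 25 0
SUB     : 25
PUSH 4  : 25 4
DUP     : 25 4 4
POP     : 25 4
SWAP    : 4 25
STORE 2 : 4
STORE 0 : (empty)
PUSH -6 : -6
DUP     : -6 -6
GT      : 0
PUSH 12 : 0 12
MOD     : 0
PUSH 6  : 0 6
LOAD 2  : 0 6 25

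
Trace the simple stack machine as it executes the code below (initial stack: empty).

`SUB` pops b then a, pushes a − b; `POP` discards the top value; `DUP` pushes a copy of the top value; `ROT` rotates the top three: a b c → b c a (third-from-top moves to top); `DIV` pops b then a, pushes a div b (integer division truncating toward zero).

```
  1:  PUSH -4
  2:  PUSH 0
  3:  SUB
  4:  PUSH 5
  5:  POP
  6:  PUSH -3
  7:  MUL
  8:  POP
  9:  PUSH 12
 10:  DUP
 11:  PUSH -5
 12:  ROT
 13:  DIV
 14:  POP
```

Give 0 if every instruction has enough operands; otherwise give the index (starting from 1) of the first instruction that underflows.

PUSH -4  [-4]
PUSH 0   [-4, 0]
SUB      [-4]
PUSH 5   [-4, 5]
POP      [-4]
PUSH -3  [-4, -3]
MUL      [12]
POP      []
PUSH 12  [12]
DUP      [12, 12]
PUSH -5  [12, 12, -5]
ROT      [12, -5, 12]
DIV      [12, 0]
POP      [12]

0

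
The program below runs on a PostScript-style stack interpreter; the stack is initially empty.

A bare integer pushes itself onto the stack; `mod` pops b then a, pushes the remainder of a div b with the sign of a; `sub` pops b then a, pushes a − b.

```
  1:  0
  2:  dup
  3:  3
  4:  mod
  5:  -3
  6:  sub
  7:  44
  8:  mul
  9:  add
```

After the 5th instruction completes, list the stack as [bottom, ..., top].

0   : 0
dup : 0 0
3   : 0 0 3
mod : 0 0
-3  : 0 0 -3

[0, 0, -3]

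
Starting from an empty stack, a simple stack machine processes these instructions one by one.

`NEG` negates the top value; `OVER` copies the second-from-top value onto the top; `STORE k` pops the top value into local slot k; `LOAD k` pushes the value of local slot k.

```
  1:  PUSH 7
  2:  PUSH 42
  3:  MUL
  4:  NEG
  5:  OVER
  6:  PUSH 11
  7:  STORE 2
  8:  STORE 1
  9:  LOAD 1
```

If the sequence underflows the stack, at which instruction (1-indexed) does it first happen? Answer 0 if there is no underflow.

PUSH 7  → [7]
PUSH 42 → [7, 42]
MUL     → [294]
NEG     → [-294]
OVER  — needs 2 operands, stack has 1 → underflow

5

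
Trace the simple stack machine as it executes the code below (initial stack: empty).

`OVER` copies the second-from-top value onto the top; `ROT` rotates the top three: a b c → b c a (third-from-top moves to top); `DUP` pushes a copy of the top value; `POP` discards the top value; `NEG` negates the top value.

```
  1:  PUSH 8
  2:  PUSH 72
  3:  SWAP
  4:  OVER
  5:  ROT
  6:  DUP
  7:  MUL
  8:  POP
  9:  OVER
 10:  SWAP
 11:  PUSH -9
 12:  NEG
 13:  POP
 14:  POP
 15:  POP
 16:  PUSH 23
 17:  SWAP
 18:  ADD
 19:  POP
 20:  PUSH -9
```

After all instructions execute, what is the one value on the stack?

PUSH 8  : [8]
PUSH 72 : [8, 72]
SWAP    : [72, 8]
OVER    : [72, 8, 72]
ROT     : [8, 72, 72]
DUP     : [8, 72, 72, 72]
MUL     : [8, 72, 5184]
POP     : [8, 72]
OVER    : [8, 72, 8]
SWAP    : [8, 8, 72]
PUSH -9 : [8, 8, 72, -9]
NEG     : [8, 8, 72, 9]
POP     : [8, 8, 72]
POP     : [8, 8]
POP     : [8]
PUSH 23 : [8, 23]
SWAP    : [23, 8]
ADD     : [31]
POP     : []
PUSH -9 : [-9]

-9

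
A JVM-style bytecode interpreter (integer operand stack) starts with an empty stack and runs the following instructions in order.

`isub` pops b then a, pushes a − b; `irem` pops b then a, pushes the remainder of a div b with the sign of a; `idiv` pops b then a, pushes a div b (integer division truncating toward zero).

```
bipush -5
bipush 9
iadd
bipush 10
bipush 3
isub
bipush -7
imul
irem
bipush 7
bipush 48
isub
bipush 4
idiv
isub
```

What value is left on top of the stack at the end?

bipush -5  -5
bipush 9   -5 9
iadd       4
bipush 10  4 10
bipush 3   4 10 3
isub       4 7
bipush -7  4 7 -7
imul       4 -49
irem       4
bipush 7   4 7
bipush 48  4 7 48
isub       4 -41
bipush 4   4 -41 4
idiv       4 -10
isub       14

14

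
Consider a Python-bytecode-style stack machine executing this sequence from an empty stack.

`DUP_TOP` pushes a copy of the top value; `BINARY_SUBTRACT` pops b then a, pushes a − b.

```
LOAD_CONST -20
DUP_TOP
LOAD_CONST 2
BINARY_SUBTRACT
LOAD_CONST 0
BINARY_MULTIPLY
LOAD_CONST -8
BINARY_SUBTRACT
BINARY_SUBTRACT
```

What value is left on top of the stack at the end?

LOAD_CONST -20  -> -20
DUP_TOP         -> -20 -20
LOAD_CONST 2    -> -20 -20 2
BINARY_SUBTRACT -> -20 -22
LOAD_CONST 0    -> -20 -22 0
BINARY_MULTIPLY -> -20 0
LOAD_CONST -8   -> -20 0 -8
BINARY_SUBTRACT -> -20 8
BINARY_SUBTRACT -> -28

-28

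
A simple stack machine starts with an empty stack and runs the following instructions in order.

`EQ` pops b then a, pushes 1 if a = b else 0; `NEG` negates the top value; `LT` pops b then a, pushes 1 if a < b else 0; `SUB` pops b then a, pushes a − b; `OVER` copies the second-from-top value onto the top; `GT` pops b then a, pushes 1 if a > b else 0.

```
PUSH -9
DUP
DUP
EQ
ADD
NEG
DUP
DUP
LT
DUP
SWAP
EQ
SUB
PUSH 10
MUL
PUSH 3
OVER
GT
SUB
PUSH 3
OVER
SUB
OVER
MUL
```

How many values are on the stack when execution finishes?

PUSH -9 -> [-9]
DUP     -> [-9, -9]
DUP     -> [-9, -9, -9]
EQ      -> [-9, 1]
ADD     -> [-8]
NEG     -> [8]
DUP     -> [8, 8]
DUP     -> [8, 8, 8]
LT      -> [8, 0]
DUP     -> [8, 0, 0]
SWAP    -> [8, 0, 0]
EQ      -> [8, 1]
SUB     -> [7]
PUSH 10 -> [7, 10]
MUL     -> [70]
PUSH 3  -> [70, 3]
OVER    -> [70, 3, 70]
GT      -> [70, 0]
SUB     -> [70]
PUSH 3  -> [70, 3]
OVER    -> [70, 3, 70]
SUB     -> [70, -67]
OVER    -> [70, -67, 70]
MUL     -> [70, -4690]

2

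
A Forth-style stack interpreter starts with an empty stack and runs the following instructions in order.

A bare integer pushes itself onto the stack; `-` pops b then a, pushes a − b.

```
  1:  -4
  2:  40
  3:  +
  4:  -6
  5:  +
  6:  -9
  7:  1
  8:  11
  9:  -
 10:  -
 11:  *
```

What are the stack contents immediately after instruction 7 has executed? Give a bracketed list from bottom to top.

-4 -> [-4]
40 -> [-4, 40]
+  -> [36]
-6 -> [36, -6]
+  -> [30]
-9 -> [30, -9]
1  -> [30, -9, 1]

[30, -9, 1]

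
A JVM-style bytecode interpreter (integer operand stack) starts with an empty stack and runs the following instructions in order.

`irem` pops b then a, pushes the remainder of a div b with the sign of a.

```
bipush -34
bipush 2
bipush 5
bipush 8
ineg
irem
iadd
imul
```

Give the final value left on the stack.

-238

bipush -34 -> -34
bipush 2   -> -34 2
bipush 5   -> -34 2 5
bipush 8   -> -34 2 5 8
ineg       -> -34 2 5 -8
irem       -> -34 2 5
iadd       -> -34 7
imul       -> -238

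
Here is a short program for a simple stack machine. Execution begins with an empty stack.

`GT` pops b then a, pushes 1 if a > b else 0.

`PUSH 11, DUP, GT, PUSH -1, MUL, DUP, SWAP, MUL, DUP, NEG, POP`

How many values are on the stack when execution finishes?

PUSH 11 -> [11]
DUP     -> [11, 11]
GT      -> [0]
PUSH -1 -> [0, -1]
MUL     -> [0]
DUP     -> [0, 0]
SWAP    -> [0, 0]
MUL     -> [0]
DUP     -> [0, 0]
NEG     -> [0, 0]
POP     -> [0]

1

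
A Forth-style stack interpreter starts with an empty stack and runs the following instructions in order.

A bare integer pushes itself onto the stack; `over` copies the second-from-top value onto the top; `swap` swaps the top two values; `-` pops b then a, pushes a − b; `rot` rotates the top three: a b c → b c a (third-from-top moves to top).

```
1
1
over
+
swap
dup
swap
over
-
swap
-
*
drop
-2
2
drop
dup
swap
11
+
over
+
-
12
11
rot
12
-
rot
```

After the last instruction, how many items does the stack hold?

1     [1]
1     [1, 1]
over  [1, 1, 1]
+     [1, 2]
swap  [2, 1]
dup   [2, 1, 1]
swap  [2, 1, 1]
over  [2, 1, 1, 1]
-     [2, 1, 0]
swap  [2, 0, 1]
-     [2, -1]
*     [-2]
drop  []
-2    [-2]
2     [-2, 2]
drop  [-2]
dup   [-2, -2]
swap  [-2, -2]
11    [-2, -2, 11]
+     [-2, 9]
over  [-2, 9, -2]
+     [-2, 7]
-     [-9]
12    [-9, 12]
11    [-9, 12, 11]
rot   [12, 11, -9]
12    [12, 11, -9, 12]
-     [12, 11, -21]
rot   [11, -21, 12]

3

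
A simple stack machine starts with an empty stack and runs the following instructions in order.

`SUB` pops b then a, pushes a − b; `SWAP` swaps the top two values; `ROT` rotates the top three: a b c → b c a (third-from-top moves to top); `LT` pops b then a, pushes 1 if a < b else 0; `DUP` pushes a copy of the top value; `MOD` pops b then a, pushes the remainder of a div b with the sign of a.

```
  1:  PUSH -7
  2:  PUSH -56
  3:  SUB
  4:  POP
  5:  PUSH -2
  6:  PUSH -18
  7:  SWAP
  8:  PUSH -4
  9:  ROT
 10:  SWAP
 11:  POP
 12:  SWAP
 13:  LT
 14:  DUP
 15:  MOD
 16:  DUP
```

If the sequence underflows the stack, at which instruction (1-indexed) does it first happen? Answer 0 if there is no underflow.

PUSH -7  : -7
PUSH -56 : -7 -56
SUB      : 49
POP      : (empty)
PUSH -2  : -2
PUSH -18 : -2 -18
SWAP     : -18 -2
PUSH -4  : -18 -2 -4
ROT      : -2 -4 -18
SWAP     : -2 -18 -4
POP      : -2 -18
SWAP     : -18 -2
LT       : 1
DUP      : 1 1
MOD      : 0
DUP      : 0 0

0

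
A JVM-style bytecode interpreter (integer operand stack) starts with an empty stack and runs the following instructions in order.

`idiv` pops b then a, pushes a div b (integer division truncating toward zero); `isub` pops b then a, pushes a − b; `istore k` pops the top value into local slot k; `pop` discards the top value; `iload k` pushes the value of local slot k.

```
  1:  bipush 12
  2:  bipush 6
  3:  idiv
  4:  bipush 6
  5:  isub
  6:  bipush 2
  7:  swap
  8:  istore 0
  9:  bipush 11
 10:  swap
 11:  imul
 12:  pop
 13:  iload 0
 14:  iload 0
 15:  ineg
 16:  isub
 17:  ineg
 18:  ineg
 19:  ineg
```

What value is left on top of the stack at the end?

bipush 12 : 12
bipush 6  : 12 6
idiv      : 2
bipush 6  : 2 6
isub      : -4
bipush 2  : -4 2
swap      : 2 -4
istore 0  : 2
bipush 11 : 2 11
swap      : 11 2
imul      : 22
pop       : (empty)
iload 0   : -4
iload 0   : -4 -4
ineg      : -4 4
isub      : -8
ineg      : 8
ineg      : -8
ineg      : 8

8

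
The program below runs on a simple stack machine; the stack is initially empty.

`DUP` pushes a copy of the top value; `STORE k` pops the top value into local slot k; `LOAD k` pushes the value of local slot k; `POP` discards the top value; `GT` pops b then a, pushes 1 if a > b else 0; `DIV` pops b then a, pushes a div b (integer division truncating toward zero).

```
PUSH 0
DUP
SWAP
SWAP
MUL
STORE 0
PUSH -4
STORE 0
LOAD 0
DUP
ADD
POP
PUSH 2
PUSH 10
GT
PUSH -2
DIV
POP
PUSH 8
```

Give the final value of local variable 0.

PUSH 0  -> 0
DUP     -> 0 0
SWAP    -> 0 0
SWAP    -> 0 0
MUL     -> 0
STORE 0 -> (empty)
PUSH -4 -> -4
STORE 0 -> (empty)
LOAD 0  -> -4
DUP     -> -4 -4
ADD     -> -8
POP     -> (empty)
PUSH 2  -> 2
PUSH 10 -> 2 10
GT      -> 0
PUSH -2 -> 0 -2
DIV     -> 0
POP     -> (empty)
PUSH 8  -> 8

-4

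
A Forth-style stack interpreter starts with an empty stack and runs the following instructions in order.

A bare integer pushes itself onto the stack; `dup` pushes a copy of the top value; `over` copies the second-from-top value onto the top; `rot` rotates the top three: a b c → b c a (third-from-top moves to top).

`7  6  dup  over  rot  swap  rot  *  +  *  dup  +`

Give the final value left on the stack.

588

7    -> 7
6    -> 7 6
dup  -> 7 6 6
over -> 7 6 6 6
rot  -> 7 6 6 6
swap -> 7 6 6 6
rot  -> 7 6 6 6
*    -> 7 6 36
+    -> 7 42
*    -> 294
dup  -> 294 294
+    -> 588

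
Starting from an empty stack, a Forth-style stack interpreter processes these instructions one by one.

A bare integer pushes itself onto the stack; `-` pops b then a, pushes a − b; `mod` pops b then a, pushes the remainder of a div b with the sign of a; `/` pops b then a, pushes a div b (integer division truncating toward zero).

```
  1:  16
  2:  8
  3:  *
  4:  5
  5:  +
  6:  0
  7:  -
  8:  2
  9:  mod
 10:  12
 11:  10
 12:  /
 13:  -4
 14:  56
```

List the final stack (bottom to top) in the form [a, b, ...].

[1, 1, -4, 56]

16  : 16
8   : 16 8
*   : 128
5   : 128 5
+   : 133
0   : 133 0
-   : 133
2   : 133 2
mod : 1
12  : 1 12
10  : 1 12 10
/   : 1 1
-4  : 1 1 -4
56  : 1 1 -4 56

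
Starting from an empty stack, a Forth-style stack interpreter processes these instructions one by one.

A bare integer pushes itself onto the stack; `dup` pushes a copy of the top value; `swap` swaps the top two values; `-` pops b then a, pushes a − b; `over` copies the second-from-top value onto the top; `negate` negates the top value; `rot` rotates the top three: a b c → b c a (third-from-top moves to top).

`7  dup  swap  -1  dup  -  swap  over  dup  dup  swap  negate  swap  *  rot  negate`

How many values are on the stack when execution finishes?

7      : 7
dup    : 7 7
swap   : 7 7
-1     : 7 7 -1
dup    : 7 7 -1 -1
-      : 7 7 0
swap   : 7 0 7
over   : 7 0 7 0
dup    : 7 0 7 0 0
dup    : 7 0 7 0 0 0
swap   : 7 0 7 0 0 0
negate : 7 0 7 0 0 0
swap   : 7 0 7 0 0 0
*      : 7 0 7 0 0
rot    : 7 0 0 0 7
negate : 7 0 0 0 -7

5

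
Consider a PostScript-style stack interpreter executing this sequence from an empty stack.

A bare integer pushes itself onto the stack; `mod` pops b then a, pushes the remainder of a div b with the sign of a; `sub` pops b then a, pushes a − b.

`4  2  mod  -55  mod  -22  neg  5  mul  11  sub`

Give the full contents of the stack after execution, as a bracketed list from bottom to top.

[0, 99]

4    [4]
2    [4, 2]
mod  [0]
-55  [0, -55]
mod  [0]
-22  [0, -22]
neg  [0, 22]
5    [0, 22, 5]
mul  [0, 110]
11   [0, 110, 11]
sub  [0, 99]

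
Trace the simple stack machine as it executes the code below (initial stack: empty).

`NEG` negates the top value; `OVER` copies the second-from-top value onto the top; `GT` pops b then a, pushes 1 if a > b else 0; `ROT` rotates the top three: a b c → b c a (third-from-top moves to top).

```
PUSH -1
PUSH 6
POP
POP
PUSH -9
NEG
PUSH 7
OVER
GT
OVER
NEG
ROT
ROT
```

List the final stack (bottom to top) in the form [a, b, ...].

PUSH -1 → -1
PUSH 6  → -1 6
POP     → -1
POP     → (empty)
PUSH -9 → -9
NEG     → 9
PUSH 7  → 9 7
OVER    → 9 7 9
GT      → 9 0
OVER    → 9 0 9
NEG     → 9 0 -9
ROT     → 0 -9 9
ROT     → -9 9 0

[-9, 9, 0]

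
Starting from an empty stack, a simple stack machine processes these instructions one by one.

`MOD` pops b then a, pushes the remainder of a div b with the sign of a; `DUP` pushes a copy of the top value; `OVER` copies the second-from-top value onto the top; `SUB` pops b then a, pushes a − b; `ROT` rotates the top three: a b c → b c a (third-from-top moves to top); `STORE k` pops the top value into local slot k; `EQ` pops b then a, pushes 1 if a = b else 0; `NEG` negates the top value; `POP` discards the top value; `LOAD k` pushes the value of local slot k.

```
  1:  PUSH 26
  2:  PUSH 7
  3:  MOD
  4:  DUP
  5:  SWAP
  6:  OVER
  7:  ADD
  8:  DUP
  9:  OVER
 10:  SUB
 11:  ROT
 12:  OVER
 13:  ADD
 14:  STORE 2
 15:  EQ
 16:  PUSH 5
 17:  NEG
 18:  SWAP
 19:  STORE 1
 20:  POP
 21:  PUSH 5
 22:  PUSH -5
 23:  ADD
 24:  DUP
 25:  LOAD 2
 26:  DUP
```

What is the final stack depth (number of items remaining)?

PUSH 26 -> [26]
PUSH 7  -> [26, 7]
MOD     -> [5]
DUP     -> [5, 5]
SWAP    -> [5, 5]
OVER    -> [5, 5, 5]
ADD     -> [5, 10]
DUP     -> [5, 10, 10]
OVER    -> [5, 10, 10, 10]
SUB     -> [5, 10, 0]
ROT     -> [10, 0, 5]
OVER    -> [10, 0, 5, 0]
ADD     -> [10, 0, 5]
STORE 2 -> [10, 0]
EQ      -> [0]
PUSH 5  -> [0, 5]
NEG     -> [0, -5]
SWAP    -> [-5, 0]
STORE 1 -> [-5]
POP     -> []
PUSH 5  -> [5]
PUSH -5 -> [5, -5]
ADD     -> [0]
DUP     -> [0, 0]
LOAD 2  -> [0, 0, 5]
DUP     -> [0, 0, 5, 5]

4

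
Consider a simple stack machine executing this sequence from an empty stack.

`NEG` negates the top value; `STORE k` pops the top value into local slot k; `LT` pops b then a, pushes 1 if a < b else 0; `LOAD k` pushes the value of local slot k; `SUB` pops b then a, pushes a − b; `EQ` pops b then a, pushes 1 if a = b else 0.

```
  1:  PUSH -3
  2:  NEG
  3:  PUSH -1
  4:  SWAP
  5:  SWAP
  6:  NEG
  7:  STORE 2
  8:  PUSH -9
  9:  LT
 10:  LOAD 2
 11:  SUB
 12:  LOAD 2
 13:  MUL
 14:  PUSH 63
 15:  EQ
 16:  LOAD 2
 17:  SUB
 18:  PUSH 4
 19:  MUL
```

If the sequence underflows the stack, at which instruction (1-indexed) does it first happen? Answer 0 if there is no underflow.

PUSH -3  [-3]
NEG      [3]
PUSH -1  [3, -1]
SWAP     [-1, 3]
SWAP     [3, -1]
NEG      [3, 1]
STORE 2  [3]
PUSH -9  [3, -9]
LT       [0]
LOAD 2   [0, 1]
SUB      [-1]
LOAD 2   [-1, 1]
MUL      [-1]
PUSH 63  [-1, 63]
EQ       [0]
LOAD 2   [0, 1]
SUB      [-1]
PUSH 4   [-1, 4]
MUL      [-4]

0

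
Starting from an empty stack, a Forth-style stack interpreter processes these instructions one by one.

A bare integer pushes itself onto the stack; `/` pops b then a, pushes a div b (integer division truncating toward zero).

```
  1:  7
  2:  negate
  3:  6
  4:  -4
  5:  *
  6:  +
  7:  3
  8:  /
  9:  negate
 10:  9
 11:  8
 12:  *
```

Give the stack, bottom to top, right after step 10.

[10, 9]

7      -> [7]
negate -> [-7]
6      -> [-7, 6]
-4     -> [-7, 6, -4]
*      -> [-7, -24]
+      -> [-31]
3      -> [-31, 3]
/      -> [-10]
negate -> [10]
9      -> [10, 9]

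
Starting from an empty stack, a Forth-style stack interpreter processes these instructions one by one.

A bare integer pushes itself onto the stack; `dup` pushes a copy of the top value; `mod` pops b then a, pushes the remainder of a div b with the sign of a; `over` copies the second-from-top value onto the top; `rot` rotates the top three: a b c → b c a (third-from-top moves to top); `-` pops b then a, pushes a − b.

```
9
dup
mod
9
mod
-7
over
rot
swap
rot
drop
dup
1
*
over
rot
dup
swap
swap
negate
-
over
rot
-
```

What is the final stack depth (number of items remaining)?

9       9
dup     9 9
mod     0
9       0 9
mod     0
-7      0 -7
over    0 -7 0
rot     -7 0 0
swap    -7 0 0
rot     0 0 -7
drop    0 0
dup     0 0 0
1       0 0 0 1
*       0 0 0
over    0 0 0 0
rot     0 0 0 0
dup     0 0 0 0 0
swap    0 0 0 0 0
swap    0 0 0 0 0
negate  0 0 0 0 0
-       0 0 0 0
over    0 0 0 0 0
rot     0 0 0 0 0
-       0 0 0 0

4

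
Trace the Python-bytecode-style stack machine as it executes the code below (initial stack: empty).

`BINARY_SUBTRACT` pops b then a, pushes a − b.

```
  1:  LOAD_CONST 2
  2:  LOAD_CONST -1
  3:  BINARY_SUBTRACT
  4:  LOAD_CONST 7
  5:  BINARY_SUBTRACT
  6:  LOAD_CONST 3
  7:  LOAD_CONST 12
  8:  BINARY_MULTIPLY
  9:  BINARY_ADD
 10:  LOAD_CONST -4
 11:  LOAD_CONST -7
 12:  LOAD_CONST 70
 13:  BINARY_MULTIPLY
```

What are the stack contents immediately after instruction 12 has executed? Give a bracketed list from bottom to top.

[32, -4, -7, 70]

LOAD_CONST 2    -> 2
LOAD_CONST -1   -> 2 -1
BINARY_SUBTRACT -> 3
LOAD_CONST 7    -> 3 7
BINARY_SUBTRACT -> -4
LOAD_CONST 3    -> -4 3
LOAD_CONST 12   -> -4 3 12
BINARY_MULTIPLY -> -4 36
BINARY_ADD      -> 32
LOAD_CONST -4   -> 32 -4
LOAD_CONST -7   -> 32 -4 -7
LOAD_CONST 70   -> 32 -4 -7 70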